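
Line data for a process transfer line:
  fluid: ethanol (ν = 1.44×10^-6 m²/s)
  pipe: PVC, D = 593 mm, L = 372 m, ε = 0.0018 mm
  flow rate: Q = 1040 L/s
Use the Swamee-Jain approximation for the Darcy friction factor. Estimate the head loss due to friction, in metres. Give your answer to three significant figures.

V = 4Q/(πD²) = 4·1.04/(π·0.593²) = 3.766 m/s
Re = VD/ν = 3.766·0.593/1.44×10^-6 = 1.55×10^6 → turbulent
ε/D = 0.0018/593 = 3.04×10^-6
Swamee-Jain: f = 0.01090
h_f = f(L/D)V²/(2g) = 0.01090·(372/0.593)·3.766²/(2·9.81) = 4.940 m

h_f ≈ 4.94 m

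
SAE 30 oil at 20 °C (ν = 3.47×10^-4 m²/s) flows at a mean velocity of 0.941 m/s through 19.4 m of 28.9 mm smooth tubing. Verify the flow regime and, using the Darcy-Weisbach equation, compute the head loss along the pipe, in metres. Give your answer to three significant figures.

h_f ≈ 24.7 m

Re = VD/ν = 0.941·0.02890/3.47×10^-4 = 78.4 → laminar (Re < 2300)
f = 64/Re = 0.8166
h_f = f(L/D)V²/(2g) = 0.8166·(19.4/0.02890)·0.941²/(2·9.81) = 24.74 m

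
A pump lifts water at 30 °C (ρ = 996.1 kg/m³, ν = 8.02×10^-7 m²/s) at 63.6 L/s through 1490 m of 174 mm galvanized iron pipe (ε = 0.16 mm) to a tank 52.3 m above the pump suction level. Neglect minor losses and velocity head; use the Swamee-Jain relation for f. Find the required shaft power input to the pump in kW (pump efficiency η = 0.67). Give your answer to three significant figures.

P_shaft ≈ 106 kW

V = 4Q/(πD²) = 2.675 m/s; Re = 5.80×10^5; ε/D = 9.20×10^-4; f = 0.01991
h_f = f(L/D)V²/2g = 62.15 m
Total head H = z + h_f = 52.3 + 62.15 = 114.5 m
P_hyd = ρgQH = 996.1·9.81·0.0636·114.5 = 71.13 kW
P_shaft = P_hyd/η = 71.13/0.67 = 106.2 kW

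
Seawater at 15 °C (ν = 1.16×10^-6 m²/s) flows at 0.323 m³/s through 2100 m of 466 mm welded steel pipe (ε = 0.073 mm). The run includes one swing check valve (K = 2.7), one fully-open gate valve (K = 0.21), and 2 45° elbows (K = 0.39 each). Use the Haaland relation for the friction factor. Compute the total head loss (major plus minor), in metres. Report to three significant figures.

V = 4Q/(πD²) = 1.894 m/s; V²/2g = 0.1828 m
Re = 7.61×10^5, ε/D = 1.57×10^-4 → f = 0.01435 (Haaland)
Major: h_f = f(L/D)·V²/2g = 0.01435·4506·0.1828 = 11.82 m
Minor: ΣK = 3.69; h_m = ΣK·V²/2g = 0.6745 m
Total H_L = 11.82 + 0.6745 = 12.50 m

H_L ≈ 12.5 m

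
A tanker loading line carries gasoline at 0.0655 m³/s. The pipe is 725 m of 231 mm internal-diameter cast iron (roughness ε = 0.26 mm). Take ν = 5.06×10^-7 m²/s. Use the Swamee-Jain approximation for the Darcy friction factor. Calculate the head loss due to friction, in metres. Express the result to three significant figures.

h_f ≈ 8.09 m

V = 4Q/(πD²) = 4·0.0655/(π·0.231²) = 1.563 m/s
Re = VD/ν = 1.563·0.231/5.06×10^-7 = 7.13×10^5 → turbulent
ε/D = 0.26/231 = 0.00113
Swamee-Jain: f = 0.02071
h_f = f(L/D)V²/(2g) = 0.02071·(725/0.231)·1.563²/(2·9.81) = 8.091 m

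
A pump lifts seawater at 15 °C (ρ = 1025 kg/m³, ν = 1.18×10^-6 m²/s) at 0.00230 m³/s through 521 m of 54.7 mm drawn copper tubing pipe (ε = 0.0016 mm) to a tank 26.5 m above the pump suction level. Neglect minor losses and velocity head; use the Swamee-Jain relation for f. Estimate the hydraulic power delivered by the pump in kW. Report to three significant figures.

V = 4Q/(πD²) = 0.9787 m/s; Re = 4.54×10^4; ε/D = 2.93×10^-5; f = 0.02134
h_f = f(L/D)V²/2g = 9.922 m
Total head H = z + h_f = 26.5 + 9.922 = 36.42 m
P_hyd = ρgQH = 1025·9.81·0.00230·36.42 = 0.8423 kW

P_hyd ≈ 0.842 kW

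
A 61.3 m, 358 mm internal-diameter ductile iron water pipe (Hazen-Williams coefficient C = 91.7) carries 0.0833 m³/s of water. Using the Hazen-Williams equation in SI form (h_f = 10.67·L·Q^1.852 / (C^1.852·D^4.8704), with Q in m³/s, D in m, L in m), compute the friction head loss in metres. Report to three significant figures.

h_f = 10.67·61.3·0.0833^1.852 / (91.7^1.852·0.358^4.8704) = 0.2265 m

h_f ≈ 0.227 m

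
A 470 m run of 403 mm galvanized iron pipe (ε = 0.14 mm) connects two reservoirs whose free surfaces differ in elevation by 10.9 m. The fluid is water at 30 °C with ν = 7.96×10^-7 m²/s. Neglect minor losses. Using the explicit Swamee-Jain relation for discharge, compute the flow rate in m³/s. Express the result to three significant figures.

Swamee-Jain (Type II): Q = -0.965·√(gD⁵h_f/L)·ln[ε/(3.7D) + √(3.17ν²L/(gD³h_f))]
√(gD⁵h_f/L) = √(9.81·0.403⁵·10.9/470) = 0.04918
ε/(3.7D) = 9.39×10^-5; √(3.17ν²L/(gD³h_f)) = 1.16×10^-5
Q = -0.965·0.04918·ln(1.055×10^-4) = 0.4345 m³/s
Check: V = 3.41 m/s, Re = 1.72×10^6, f = 0.01589, h_f = 11.0 m ≈ 10.9 m ✓

Q ≈ 0.435 m³/s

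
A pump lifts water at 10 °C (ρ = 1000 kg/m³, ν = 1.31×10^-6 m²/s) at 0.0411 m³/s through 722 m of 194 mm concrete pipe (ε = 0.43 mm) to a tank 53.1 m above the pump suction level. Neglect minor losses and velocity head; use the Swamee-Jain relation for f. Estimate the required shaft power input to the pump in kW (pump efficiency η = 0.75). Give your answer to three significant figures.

V = 4Q/(πD²) = 1.390 m/s; Re = 2.06×10^5; ε/D = 0.00222; f = 0.02506
h_f = f(L/D)V²/2g = 9.188 m
Total head H = z + h_f = 53.1 + 9.188 = 62.29 m
P_hyd = ρgQH = 1000·9.81·0.0411·62.29 = 25.11 kW
P_shaft = P_hyd/η = 25.11/0.75 = 33.49 kW

P_shaft ≈ 33.5 kW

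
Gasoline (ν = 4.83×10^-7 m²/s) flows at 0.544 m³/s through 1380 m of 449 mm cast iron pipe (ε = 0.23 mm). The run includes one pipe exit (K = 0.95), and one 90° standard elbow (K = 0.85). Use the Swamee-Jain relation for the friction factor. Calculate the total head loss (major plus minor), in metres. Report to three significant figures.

H_L ≈ 32.5 m

V = 4Q/(πD²) = 3.436 m/s; V²/2g = 0.6016 m
Re = 3.19×10^6, ε/D = 5.12×10^-4 → f = 0.01701 (Swamee-Jain)
Major: h_f = f(L/D)·V²/2g = 0.01701·3073·0.6016 = 31.45 m
Minor: ΣK = 1.80; h_m = ΣK·V²/2g = 1.083 m
Total H_L = 31.45 + 1.083 = 32.53 m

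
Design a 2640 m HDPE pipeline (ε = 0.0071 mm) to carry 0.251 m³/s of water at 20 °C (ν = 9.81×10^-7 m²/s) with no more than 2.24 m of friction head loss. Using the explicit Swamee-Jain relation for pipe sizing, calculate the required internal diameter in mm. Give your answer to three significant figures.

D ≈ 612 mm

Swamee-Jain (Type III): D = 0.66·[ε^1.25·(LQ²/(gh_f))^4.75 + ν·Q^9.4·(L/(gh_f))^5.2]^0.04
LQ²/(gh_f) = 7.569; L/(gh_f) = 120.1
Term 1 = ε^1.25·(…)^4.75 = 0.00549; Term 2 = ν·Q^9.4·(…)^5.2 = 0.146
D = 0.66·(0.00549 + 0.146)^0.04 = 0.6119 m = 612 mm
Check: V = 0.853 m/s, Re = 5.32×10^5, f = 0.01314, h_f = 2.10 m ≈ 2.24 m ✓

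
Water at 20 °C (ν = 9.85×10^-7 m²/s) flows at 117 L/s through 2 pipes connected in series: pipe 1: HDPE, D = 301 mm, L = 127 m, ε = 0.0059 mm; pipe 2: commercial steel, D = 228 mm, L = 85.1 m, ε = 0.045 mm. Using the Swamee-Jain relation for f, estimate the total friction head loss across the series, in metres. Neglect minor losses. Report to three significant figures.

Pipe 1: V = 1.644 m/s, Re = 5.02×10^5, ε/D = 1.96×10^-5, f = 0.01339, h_1 = f(L/D)V²/2g = 0.7785 m
Pipe 2: V = 2.866 m/s, Re = 6.63×10^5, ε/D = 1.97×10^-4, f = 0.01514, h_2 = f(L/D)V²/2g = 2.365 m
Series → Q common, losses add: H = Σh = 3.144 m

H ≈ 3.14 m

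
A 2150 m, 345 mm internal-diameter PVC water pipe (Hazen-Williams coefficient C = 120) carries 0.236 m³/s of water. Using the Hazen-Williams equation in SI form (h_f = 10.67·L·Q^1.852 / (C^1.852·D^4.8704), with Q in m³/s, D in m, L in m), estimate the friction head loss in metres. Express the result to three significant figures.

h_f = 10.67·2150·0.236^1.852 / (120^1.852·0.345^4.8704) = 39.77 m

h_f ≈ 39.8 m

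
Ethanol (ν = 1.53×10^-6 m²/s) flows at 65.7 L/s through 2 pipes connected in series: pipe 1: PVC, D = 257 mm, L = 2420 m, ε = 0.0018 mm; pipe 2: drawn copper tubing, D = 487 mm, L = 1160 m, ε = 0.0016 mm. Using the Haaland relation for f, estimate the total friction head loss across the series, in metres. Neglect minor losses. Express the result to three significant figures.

H ≈ 12.1 m

Pipe 1: V = 1.267 m/s, Re = 2.13×10^5, ε/D = 7.00×10^-6, f = 0.01536, h_1 = f(L/D)V²/2g = 11.82 m
Pipe 2: V = 0.3527 m/s, Re = 1.12×10^5, ε/D = 3.29×10^-6, f = 0.01741, h_2 = f(L/D)V²/2g = 0.2630 m
Series → Q common, losses add: H = Σh = 12.09 m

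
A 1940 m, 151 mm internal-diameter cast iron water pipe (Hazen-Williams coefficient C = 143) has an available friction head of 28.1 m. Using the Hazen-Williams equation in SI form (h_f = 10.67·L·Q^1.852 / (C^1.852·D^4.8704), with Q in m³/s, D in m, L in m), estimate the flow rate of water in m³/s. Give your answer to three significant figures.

Q ≈ 0.0281 m³/s

Rearranging: Q = [h_f·C^1.852·D^4.8704 / (10.67·L)]^(1/1.852)
Q = [28.1·143^1.852·0.151^4.8704 / (10.67·1940)]^0.540 = 0.02805 m³/s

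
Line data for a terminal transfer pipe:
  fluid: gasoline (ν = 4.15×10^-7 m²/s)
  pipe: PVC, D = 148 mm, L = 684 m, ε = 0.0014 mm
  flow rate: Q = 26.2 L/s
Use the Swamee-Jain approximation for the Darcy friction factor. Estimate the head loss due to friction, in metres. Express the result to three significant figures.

h_f ≈ 7.13 m

V = 4Q/(πD²) = 4·0.0262/(π·0.148²) = 1.523 m/s
Re = VD/ν = 1.523·0.148/4.15×10^-7 = 5.43×10^5 → turbulent
ε/D = 0.0014/148 = 9.46×10^-6
Swamee-Jain: f = 0.01306
h_f = f(L/D)V²/(2g) = 0.01306·(684/0.148)·1.523²/(2·9.81) = 7.135 m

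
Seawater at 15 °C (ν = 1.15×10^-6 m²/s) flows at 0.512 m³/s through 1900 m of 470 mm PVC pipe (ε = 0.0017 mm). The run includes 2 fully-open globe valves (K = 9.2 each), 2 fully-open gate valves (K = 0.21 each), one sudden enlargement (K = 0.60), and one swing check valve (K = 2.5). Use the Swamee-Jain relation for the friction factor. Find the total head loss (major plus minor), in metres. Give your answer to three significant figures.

H_L ≈ 30.1 m

V = 4Q/(πD²) = 2.951 m/s; V²/2g = 0.4439 m
Re = 1.21×10^6, ε/D = 3.62×10^-6 → f = 0.01135 (Swamee-Jain)
Major: h_f = f(L/D)·V²/2g = 0.01135·4043·0.4439 = 20.37 m
Minor: ΣK = 21.9; h_m = ΣK·V²/2g = 9.730 m
Total H_L = 20.37 + 9.730 = 30.10 m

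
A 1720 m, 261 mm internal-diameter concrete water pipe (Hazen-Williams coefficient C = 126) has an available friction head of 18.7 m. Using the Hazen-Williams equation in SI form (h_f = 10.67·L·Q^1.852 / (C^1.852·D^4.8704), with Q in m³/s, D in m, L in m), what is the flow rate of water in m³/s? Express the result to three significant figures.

Q ≈ 0.0893 m³/s

Rearranging: Q = [h_f·C^1.852·D^4.8704 / (10.67·L)]^(1/1.852)
Q = [18.7·126^1.852·0.261^4.8704 / (10.67·1720)]^0.540 = 0.08928 m³/s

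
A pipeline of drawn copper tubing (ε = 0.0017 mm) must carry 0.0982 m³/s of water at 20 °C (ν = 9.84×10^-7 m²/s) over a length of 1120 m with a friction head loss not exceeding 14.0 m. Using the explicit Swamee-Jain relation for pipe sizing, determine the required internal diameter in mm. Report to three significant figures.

D ≈ 246 mm

Swamee-Jain (Type III): D = 0.66·[ε^1.25·(LQ²/(gh_f))^4.75 + ν·Q^9.4·(L/(gh_f))^5.2]^0.04
LQ²/(gh_f) = 0.07864; L/(gh_f) = 8.155
Term 1 = ε^1.25·(…)^4.75 = 3.49×10^-13; Term 2 = ν·Q^9.4·(…)^5.2 = 1.81×10^-11
D = 0.66·(3.49×10^-13 + 1.81×10^-11)^0.04 = 0.2456 m = 246 mm
Check: V = 2.07 m/s, Re = 5.17×10^5, f = 0.01313, h_f = 13.1 m ≈ 14.0 m ✓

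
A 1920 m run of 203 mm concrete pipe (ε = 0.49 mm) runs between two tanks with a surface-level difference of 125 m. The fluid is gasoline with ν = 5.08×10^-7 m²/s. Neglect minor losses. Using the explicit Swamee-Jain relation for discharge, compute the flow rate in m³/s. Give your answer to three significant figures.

Q ≈ 0.105 m³/s

Swamee-Jain (Type II): Q = -0.965·√(gD⁵h_f/L)·ln[ε/(3.7D) + √(3.17ν²L/(gD³h_f))]
√(gD⁵h_f/L) = √(9.81·0.203⁵·125/1920) = 0.01484
ε/(3.7D) = 6.52×10^-4; √(3.17ν²L/(gD³h_f)) = 1.24×10^-5
Q = -0.965·0.01484·ln(6.648×10^-4) = 0.1048 m³/s
Check: V = 3.24 m/s, Re = 1.29×10^6, f = 0.02482, h_f = 125 m ≈ 125 m ✓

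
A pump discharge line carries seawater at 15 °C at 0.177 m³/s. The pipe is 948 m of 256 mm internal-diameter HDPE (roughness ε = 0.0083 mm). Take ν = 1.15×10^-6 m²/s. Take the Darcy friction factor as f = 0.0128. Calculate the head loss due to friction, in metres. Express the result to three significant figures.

V = 4Q/(πD²) = 4·0.177/(π·0.256²) = 3.439 m/s
h_f = f(L/D)V²/(2g) = 0.01280·(948/0.256)·3.439²/(2·9.81) = 28.57 m

h_f ≈ 28.6 m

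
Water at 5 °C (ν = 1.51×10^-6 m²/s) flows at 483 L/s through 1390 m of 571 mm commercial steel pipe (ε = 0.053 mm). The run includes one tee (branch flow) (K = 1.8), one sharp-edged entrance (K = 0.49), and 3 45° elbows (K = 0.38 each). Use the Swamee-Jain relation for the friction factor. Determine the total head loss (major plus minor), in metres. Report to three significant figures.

H_L ≈ 6.73 m

V = 4Q/(πD²) = 1.886 m/s; V²/2g = 0.1813 m
Re = 7.13×10^5, ε/D = 9.28×10^-5 → f = 0.01383 (Swamee-Jain)
Major: h_f = f(L/D)·V²/2g = 0.01383·2434·0.1813 = 6.106 m
Minor: ΣK = 3.43; h_m = ΣK·V²/2g = 0.6220 m
Total H_L = 6.106 + 0.6220 = 6.728 m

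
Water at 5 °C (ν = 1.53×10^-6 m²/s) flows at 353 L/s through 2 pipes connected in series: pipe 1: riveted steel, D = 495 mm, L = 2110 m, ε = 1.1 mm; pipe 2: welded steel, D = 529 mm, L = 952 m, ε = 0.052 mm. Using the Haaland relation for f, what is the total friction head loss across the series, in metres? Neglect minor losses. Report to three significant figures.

Pipe 1: V = 1.834 m/s, Re = 5.93×10^5, ε/D = 0.00222, f = 0.02439, h_1 = f(L/D)V²/2g = 17.83 m
Pipe 2: V = 1.606 m/s, Re = 5.55×10^5, ε/D = 9.83×10^-5, f = 0.01408, h_2 = f(L/D)V²/2g = 3.330 m
Series → Q common, losses add: H = Σh = 21.16 m

H ≈ 21.2 m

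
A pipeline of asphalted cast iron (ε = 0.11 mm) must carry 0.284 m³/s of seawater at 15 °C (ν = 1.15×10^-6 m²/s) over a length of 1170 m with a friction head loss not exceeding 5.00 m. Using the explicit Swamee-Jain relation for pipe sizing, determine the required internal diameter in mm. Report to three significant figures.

Swamee-Jain (Type III): D = 0.66·[ε^1.25·(LQ²/(gh_f))^4.75 + ν·Q^9.4·(L/(gh_f))^5.2]^0.04
LQ²/(gh_f) = 1.924; L/(gh_f) = 23.85
Term 1 = ε^1.25·(…)^4.75 = 2.52×10^-4; Term 2 = ν·Q^9.4·(…)^5.2 = 1.22×10^-4
D = 0.66·(2.52×10^-4 + 1.22×10^-4)^0.04 = 0.4813 m = 481 mm
Check: V = 1.56 m/s, Re = 6.53×10^5, f = 0.01546, h_f = 4.67 m ≈ 5.00 m ✓

D ≈ 481 mm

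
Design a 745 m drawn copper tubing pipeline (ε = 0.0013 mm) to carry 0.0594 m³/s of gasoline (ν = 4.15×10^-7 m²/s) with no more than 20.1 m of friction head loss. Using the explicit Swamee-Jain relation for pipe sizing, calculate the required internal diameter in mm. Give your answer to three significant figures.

D ≈ 168 mm

Swamee-Jain (Type III): D = 0.66·[ε^1.25·(LQ²/(gh_f))^4.75 + ν·Q^9.4·(L/(gh_f))^5.2]^0.04
LQ²/(gh_f) = 0.01333; L/(gh_f) = 3.778
Term 1 = ε^1.25·(…)^4.75 = 5.44×10^-17; Term 2 = ν·Q^9.4·(…)^5.2 = 1.24×10^-15
D = 0.66·(5.44×10^-17 + 1.24×10^-15)^0.04 = 0.1675 m = 168 mm
Check: V = 2.70 m/s, Re = 1.09×10^6, f = 0.01165, h_f = 19.2 m ≈ 20.1 m ✓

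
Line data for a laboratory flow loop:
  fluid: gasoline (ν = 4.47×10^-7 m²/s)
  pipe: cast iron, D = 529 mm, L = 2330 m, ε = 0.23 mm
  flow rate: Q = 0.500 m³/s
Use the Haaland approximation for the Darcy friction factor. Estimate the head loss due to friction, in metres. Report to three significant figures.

h_f ≈ 19.1 m

V = 4Q/(πD²) = 4·0.500/(π·0.529²) = 2.275 m/s
Re = VD/ν = 2.275·0.529/4.47×10^-7 = 2.69×10^6 → turbulent
ε/D = 0.23/529 = 4.35×10^-4
Haaland: f = 0.01641
h_f = f(L/D)V²/(2g) = 0.01641·(2330/0.529)·2.275²/(2·9.81) = 19.06 m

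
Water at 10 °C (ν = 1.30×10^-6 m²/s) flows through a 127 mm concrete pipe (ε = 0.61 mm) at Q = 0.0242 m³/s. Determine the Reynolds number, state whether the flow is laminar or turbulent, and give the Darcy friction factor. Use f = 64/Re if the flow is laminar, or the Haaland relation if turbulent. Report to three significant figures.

V = 4Q/(πD²) = 1.910 m/s
Re = VD/ν = 1.910·0.127/1.30×10^-6 = 1.87×10^5
Re > 4000 → turbulent; ε/D = 0.00480
Haaland: f = 0.03054

Re ≈ 1.87×10^5; turbulent; f ≈ 0.0305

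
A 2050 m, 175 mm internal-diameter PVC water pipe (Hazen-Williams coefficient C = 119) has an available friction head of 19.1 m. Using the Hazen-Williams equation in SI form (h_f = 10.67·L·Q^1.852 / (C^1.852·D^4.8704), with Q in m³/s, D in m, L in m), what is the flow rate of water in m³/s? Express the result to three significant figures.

Q ≈ 0.0271 m³/s

Rearranging: Q = [h_f·C^1.852·D^4.8704 / (10.67·L)]^(1/1.852)
Q = [19.1·119^1.852·0.175^4.8704 / (10.67·2050)]^0.540 = 0.02712 m³/s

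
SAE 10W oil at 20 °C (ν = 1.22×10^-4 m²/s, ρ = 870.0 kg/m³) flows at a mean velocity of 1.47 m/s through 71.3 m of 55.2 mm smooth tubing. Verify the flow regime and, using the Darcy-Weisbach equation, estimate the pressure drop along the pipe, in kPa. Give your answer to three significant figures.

Re = VD/ν = 1.47·0.05520/1.22×10^-4 = 665 → laminar (Re < 2300)
f = 64/Re = 0.09622
h_f = f(L/D)V²/(2g) = 0.09622·(71.3/0.05520)·1.47²/(2·9.81) = 13.69 m
Δp = ρg·h_f = 870.0·9.81·13.69 = 116.8 kPa

Δp ≈ 117 kPa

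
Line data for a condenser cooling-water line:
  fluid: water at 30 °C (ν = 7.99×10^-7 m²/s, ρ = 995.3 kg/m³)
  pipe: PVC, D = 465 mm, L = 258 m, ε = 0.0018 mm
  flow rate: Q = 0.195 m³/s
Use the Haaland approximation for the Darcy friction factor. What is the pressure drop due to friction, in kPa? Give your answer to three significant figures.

Δp ≈ 4.54 kPa

V = 4Q/(πD²) = 4·0.195/(π·0.465²) = 1.148 m/s
Re = VD/ν = 1.148·0.465/7.99×10^-7 = 6.68×10^5 → turbulent
ε/D = 0.0018/465 = 3.87×10^-6
Haaland: f = 0.01246
h_f = f(L/D)V²/(2g) = 0.01246·(258/0.465)·1.148²/(2·9.81) = 0.4647 m
Δp = ρg·h_f = 995.3·9.81·0.4647 = 4.537 kPa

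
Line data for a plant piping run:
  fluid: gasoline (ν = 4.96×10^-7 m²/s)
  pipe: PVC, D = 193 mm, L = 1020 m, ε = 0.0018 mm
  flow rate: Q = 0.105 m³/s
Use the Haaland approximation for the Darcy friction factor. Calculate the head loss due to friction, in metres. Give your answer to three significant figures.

h_f ≈ 38.8 m

V = 4Q/(πD²) = 4·0.105/(π·0.193²) = 3.589 m/s
Re = VD/ν = 3.589·0.193/4.96×10^-7 = 1.40×10^6 → turbulent
ε/D = 0.0018/193 = 9.33×10^-6
Haaland: f = 0.01117
h_f = f(L/D)V²/(2g) = 0.01117·(1020/0.193)·3.589²/(2·9.81) = 38.77 m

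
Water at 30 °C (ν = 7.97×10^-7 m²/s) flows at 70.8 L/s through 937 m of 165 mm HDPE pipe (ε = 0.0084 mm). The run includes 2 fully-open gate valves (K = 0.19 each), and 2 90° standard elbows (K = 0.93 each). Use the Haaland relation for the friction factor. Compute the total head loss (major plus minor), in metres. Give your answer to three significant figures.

H_L ≈ 42.9 m

V = 4Q/(πD²) = 3.311 m/s; V²/2g = 0.5588 m
Re = 6.85×10^5, ε/D = 5.09×10^-5 → f = 0.01311 (Haaland)
Major: h_f = f(L/D)·V²/2g = 0.01311·5679·0.5588 = 41.61 m
Minor: ΣK = 2.24; h_m = ΣK·V²/2g = 1.252 m
Total H_L = 41.61 + 1.252 = 42.87 m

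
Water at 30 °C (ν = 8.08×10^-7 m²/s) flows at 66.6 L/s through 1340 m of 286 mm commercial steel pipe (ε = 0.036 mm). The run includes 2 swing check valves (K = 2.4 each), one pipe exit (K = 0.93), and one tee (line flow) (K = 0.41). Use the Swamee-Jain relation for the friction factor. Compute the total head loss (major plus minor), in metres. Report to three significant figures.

V = 4Q/(πD²) = 1.037 m/s; V²/2g = 0.05478 m
Re = 3.67×10^5, ε/D = 1.26×10^-4 → f = 0.01529 (Swamee-Jain)
Major: h_f = f(L/D)·V²/2g = 0.01529·4685·0.05478 = 3.923 m
Minor: ΣK = 6.14; h_m = ΣK·V²/2g = 0.3363 m
Total H_L = 3.923 + 0.3363 = 4.260 m

H_L ≈ 4.26 m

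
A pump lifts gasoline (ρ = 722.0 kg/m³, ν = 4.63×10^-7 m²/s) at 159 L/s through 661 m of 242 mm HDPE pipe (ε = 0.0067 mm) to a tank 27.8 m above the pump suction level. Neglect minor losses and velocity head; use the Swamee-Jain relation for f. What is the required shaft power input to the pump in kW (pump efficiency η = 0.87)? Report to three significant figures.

V = 4Q/(πD²) = 3.457 m/s; Re = 1.81×10^6; ε/D = 2.77×10^-5; f = 0.01142
h_f = f(L/D)V²/2g = 18.99 m
Total head H = z + h_f = 27.8 + 18.99 = 46.79 m
P_hyd = ρgQH = 722.0·9.81·0.159·46.79 = 52.69 kW
P_shaft = P_hyd/η = 52.69/0.87 = 60.57 kW

P_shaft ≈ 60.6 kW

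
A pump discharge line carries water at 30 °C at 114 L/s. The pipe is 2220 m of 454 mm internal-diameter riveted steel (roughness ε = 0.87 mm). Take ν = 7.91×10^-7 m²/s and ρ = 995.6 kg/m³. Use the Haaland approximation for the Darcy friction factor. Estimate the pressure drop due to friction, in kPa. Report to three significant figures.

V = 4Q/(πD²) = 4·0.114/(π·0.454²) = 0.7042 m/s
Re = VD/ν = 0.7042·0.454/7.91×10^-7 = 4.04×10^5 → turbulent
ε/D = 0.87/454 = 0.00192
Haaland: f = 0.02361
h_f = f(L/D)V²/(2g) = 0.02361·(2220/0.454)·0.7042²/(2·9.81) = 2.918 m
Δp = ρg·h_f = 995.6·9.81·2.918 = 28.50 kPa

Δp ≈ 28.5 kPa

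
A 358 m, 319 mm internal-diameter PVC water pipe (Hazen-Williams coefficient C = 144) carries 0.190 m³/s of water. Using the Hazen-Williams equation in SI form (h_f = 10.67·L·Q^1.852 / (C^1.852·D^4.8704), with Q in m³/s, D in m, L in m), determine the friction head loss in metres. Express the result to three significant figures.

h_f = 10.67·358·0.190^1.852 / (144^1.852·0.319^4.8704) = 4.632 m

h_f ≈ 4.63 m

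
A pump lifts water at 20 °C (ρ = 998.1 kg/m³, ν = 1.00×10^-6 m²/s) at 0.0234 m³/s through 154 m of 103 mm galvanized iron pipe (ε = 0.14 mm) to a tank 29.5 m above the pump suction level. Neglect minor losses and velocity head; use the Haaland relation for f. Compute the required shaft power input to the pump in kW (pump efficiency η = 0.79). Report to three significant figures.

V = 4Q/(πD²) = 2.808 m/s; Re = 2.89×10^5; ε/D = 0.00136; f = 0.02195
h_f = f(L/D)V²/2g = 13.19 m
Total head H = z + h_f = 29.5 + 13.19 = 42.69 m
P_hyd = ρgQH = 998.1·9.81·0.0234·42.69 = 9.781 kW
P_shaft = P_hyd/η = 9.781/0.79 = 12.38 kW

P_shaft ≈ 12.4 kW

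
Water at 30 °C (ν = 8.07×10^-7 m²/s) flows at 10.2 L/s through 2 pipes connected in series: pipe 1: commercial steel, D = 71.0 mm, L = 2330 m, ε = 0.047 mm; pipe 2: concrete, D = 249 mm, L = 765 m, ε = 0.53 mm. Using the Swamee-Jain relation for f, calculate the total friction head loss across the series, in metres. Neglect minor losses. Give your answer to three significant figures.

Pipe 1: V = 2.576 m/s, Re = 2.27×10^5, ε/D = 6.62×10^-4, f = 0.01956, h_1 = f(L/D)V²/2g = 217.1 m
Pipe 2: V = 0.2095 m/s, Re = 6.46×10^4, ε/D = 0.00213, f = 0.02646, h_2 = f(L/D)V²/2g = 0.1818 m
Series → Q common, losses add: H = Σh = 217.3 m

H ≈ 217 m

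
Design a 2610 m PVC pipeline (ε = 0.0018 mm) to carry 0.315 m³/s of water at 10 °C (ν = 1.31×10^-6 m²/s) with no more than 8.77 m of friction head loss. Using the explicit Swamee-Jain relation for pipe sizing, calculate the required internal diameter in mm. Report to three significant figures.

Swamee-Jain (Type III): D = 0.66·[ε^1.25·(LQ²/(gh_f))^4.75 + ν·Q^9.4·(L/(gh_f))^5.2]^0.04
LQ²/(gh_f) = 3.010; L/(gh_f) = 30.34
Term 1 = ε^1.25·(…)^4.75 = 1.24×10^-5; Term 2 = ν·Q^9.4·(…)^5.2 = 0.00128
D = 0.66·(1.24×10^-5 + 0.00128)^0.04 = 0.5058 m = 506 mm
Check: V = 1.57 m/s, Re = 6.05×10^5, f = 0.01272, h_f = 8.22 m ≈ 8.77 m ✓

D ≈ 506 mm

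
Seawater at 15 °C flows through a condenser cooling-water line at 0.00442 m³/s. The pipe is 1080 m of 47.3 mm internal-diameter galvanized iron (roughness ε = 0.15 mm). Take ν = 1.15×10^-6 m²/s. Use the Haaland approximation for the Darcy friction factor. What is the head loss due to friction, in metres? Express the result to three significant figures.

V = 4Q/(πD²) = 4·0.00442/(π·0.0473²) = 2.515 m/s
Re = VD/ν = 2.515·0.0473/1.15×10^-6 = 1.03×10^5 → turbulent
ε/D = 0.15/47.3 = 0.00317
Haaland: f = 0.02773
h_f = f(L/D)V²/(2g) = 0.02773·(1080/0.0473)·2.515²/(2·9.81) = 204.2 m

h_f ≈ 204 m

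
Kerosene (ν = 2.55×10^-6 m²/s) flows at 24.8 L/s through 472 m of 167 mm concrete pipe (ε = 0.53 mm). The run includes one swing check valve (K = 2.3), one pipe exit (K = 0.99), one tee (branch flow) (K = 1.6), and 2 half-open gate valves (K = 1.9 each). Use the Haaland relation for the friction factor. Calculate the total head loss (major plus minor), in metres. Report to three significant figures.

V = 4Q/(πD²) = 1.132 m/s; V²/2g = 0.06534 m
Re = 7.41×10^4, ε/D = 0.00317 → f = 0.02814 (Haaland)
Major: h_f = f(L/D)·V²/2g = 0.02814·2826·0.06534 = 5.196 m
Minor: ΣK = 8.69; h_m = ΣK·V²/2g = 0.5678 m
Total H_L = 5.196 + 0.5678 = 5.764 m

H_L ≈ 5.76 m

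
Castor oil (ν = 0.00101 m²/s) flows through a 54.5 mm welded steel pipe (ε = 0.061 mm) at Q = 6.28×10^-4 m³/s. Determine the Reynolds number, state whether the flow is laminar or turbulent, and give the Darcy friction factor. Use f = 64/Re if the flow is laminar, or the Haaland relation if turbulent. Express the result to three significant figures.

V = 4Q/(πD²) = 0.2692 m/s
Re = VD/ν = 0.2692·0.0545/0.00101 = 14.5
Re < 2300 → laminar → f = 64/Re = 4.406

Re ≈ 14.5; laminar; f = 64/Re ≈ 4.41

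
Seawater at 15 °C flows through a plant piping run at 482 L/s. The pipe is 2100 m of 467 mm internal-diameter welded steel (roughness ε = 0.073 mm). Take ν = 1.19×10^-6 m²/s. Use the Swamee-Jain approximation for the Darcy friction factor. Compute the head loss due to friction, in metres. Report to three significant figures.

h_f ≈ 25.7 m

V = 4Q/(πD²) = 4·0.482/(π·0.467²) = 2.814 m/s
Re = VD/ν = 2.814·0.467/1.19×10^-6 = 1.10×10^6 → turbulent
ε/D = 0.073/467 = 1.56×10^-4
Swamee-Jain: f = 0.01417
h_f = f(L/D)V²/(2g) = 0.01417·(2100/0.467)·2.814²/(2·9.81) = 25.73 m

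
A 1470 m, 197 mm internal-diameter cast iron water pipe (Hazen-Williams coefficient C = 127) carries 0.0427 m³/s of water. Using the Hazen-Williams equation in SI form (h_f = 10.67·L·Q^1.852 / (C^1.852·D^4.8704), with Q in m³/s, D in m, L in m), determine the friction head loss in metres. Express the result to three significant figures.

h_f ≈ 15.8 m

h_f = 10.67·1470·0.0427^1.852 / (127^1.852·0.197^4.8704) = 15.81 m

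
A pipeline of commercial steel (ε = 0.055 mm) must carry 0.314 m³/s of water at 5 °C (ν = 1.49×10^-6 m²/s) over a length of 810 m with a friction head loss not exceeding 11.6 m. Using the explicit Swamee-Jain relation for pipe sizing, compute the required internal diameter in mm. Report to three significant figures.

D ≈ 387 mm

Swamee-Jain (Type III): D = 0.66·[ε^1.25·(LQ²/(gh_f))^4.75 + ν·Q^9.4·(L/(gh_f))^5.2]^0.04
LQ²/(gh_f) = 0.7018; L/(gh_f) = 7.118
Term 1 = ε^1.25·(…)^4.75 = 8.81×10^-7; Term 2 = ν·Q^9.4·(…)^5.2 = 7.53×10^-7
D = 0.66·(8.81×10^-7 + 7.53×10^-7)^0.04 = 0.3873 m = 387 mm
Check: V = 2.67 m/s, Re = 6.93×10^5, f = 0.01449, h_f = 11.0 m ≈ 11.6 m ✓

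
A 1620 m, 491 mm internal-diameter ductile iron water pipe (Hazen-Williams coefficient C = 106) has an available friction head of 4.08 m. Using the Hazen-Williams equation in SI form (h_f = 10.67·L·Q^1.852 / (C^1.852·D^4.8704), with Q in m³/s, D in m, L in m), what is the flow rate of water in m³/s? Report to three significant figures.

Rearranging: Q = [h_f·C^1.852·D^4.8704 / (10.67·L)]^(1/1.852)
Q = [4.08·106^1.852·0.491^4.8704 / (10.67·1620)]^0.540 = 0.1797 m³/s

Q ≈ 0.180 m³/s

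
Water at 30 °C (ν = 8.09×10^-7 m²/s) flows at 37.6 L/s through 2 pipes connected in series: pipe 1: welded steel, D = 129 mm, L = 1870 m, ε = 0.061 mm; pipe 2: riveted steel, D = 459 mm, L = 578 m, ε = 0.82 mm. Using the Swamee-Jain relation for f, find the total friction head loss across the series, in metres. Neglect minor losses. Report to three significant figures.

Pipe 1: V = 2.877 m/s, Re = 4.59×10^5, ε/D = 4.73×10^-4, f = 0.01769, h_1 = f(L/D)V²/2g = 108.1 m
Pipe 2: V = 0.2272 m/s, Re = 1.29×10^5, ε/D = 0.00179, f = 0.02438, h_2 = f(L/D)V²/2g = 0.08078 m
Series → Q common, losses add: H = Σh = 108.2 m

H ≈ 108 m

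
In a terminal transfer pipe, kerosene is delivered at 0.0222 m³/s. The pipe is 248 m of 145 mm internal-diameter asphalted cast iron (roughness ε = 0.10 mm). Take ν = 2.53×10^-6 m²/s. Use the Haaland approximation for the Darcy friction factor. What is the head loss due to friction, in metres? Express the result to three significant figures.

h_f ≈ 3.38 m

V = 4Q/(πD²) = 4·0.0222/(π·0.145²) = 1.344 m/s
Re = VD/ν = 1.344·0.145/2.53×10^-6 = 7.71×10^4 → turbulent
ε/D = 0.10/145 = 6.90×10^-4
Haaland: f = 0.02148
h_f = f(L/D)V²/(2g) = 0.02148·(248/0.145)·1.344²/(2·9.81) = 3.385 m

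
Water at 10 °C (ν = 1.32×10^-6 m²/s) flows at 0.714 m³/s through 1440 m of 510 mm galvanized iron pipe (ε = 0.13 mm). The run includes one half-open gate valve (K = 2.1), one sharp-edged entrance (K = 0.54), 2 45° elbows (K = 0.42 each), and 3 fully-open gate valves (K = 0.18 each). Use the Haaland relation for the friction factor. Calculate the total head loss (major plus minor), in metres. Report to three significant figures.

H_L ≈ 28.9 m

V = 4Q/(πD²) = 3.495 m/s; V²/2g = 0.6226 m
Re = 1.35×10^6, ε/D = 2.55×10^-4 → f = 0.01500 (Haaland)
Major: h_f = f(L/D)·V²/2g = 0.01500·2824·0.6226 = 26.37 m
Minor: ΣK = 4.02; h_m = ΣK·V²/2g = 2.503 m
Total H_L = 26.37 + 2.503 = 28.88 m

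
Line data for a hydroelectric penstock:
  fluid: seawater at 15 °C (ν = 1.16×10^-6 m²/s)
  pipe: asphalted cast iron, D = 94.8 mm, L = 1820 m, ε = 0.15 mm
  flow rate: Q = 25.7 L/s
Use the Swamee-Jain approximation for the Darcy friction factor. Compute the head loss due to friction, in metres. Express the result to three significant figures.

V = 4Q/(πD²) = 4·0.0257/(π·0.0948²) = 3.641 m/s
Re = VD/ν = 3.641·0.0948/1.16×10^-6 = 2.98×10^5 → turbulent
ε/D = 0.15/94.8 = 0.00158
Swamee-Jain: f = 0.02289
h_f = f(L/D)V²/(2g) = 0.02289·(1820/0.0948)·3.641²/(2·9.81) = 296.9 m

h_f ≈ 297 m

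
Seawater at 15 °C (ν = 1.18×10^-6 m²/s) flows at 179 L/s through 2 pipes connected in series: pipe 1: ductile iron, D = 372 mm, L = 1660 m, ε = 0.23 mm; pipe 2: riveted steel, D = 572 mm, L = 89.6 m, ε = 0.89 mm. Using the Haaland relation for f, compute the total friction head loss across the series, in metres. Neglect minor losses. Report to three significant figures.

H ≈ 11.4 m

Pipe 1: V = 1.647 m/s, Re = 5.19×10^5, ε/D = 6.18×10^-4, f = 0.01826, h_1 = f(L/D)V²/2g = 11.27 m
Pipe 2: V = 0.6966 m/s, Re = 3.38×10^5, ε/D = 0.00156, f = 0.02254, h_2 = f(L/D)V²/2g = 0.08731 m
Series → Q common, losses add: H = Σh = 11.35 m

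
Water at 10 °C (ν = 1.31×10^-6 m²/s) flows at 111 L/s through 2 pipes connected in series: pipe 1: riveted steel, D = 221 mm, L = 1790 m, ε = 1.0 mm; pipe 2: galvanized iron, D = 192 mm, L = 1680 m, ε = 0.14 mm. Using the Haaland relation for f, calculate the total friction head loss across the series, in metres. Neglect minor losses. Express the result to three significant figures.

Pipe 1: V = 2.894 m/s, Re = 4.88×10^5, ε/D = 0.00452, f = 0.02972, h_1 = f(L/D)V²/2g = 102.7 m
Pipe 2: V = 3.834 m/s, Re = 5.62×10^5, ε/D = 7.29×10^-4, f = 0.01883, h_2 = f(L/D)V²/2g = 123.4 m
Series → Q common, losses add: H = Σh = 226.1 m

H ≈ 226 m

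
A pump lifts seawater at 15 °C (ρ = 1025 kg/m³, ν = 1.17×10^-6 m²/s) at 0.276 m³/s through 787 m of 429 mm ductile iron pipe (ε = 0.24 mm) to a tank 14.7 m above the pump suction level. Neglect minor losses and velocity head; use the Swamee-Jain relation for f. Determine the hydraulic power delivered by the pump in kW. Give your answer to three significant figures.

V = 4Q/(πD²) = 1.909 m/s; Re = 7.00×10^5; ε/D = 5.59×10^-4; f = 0.01789
h_f = f(L/D)V²/2g = 6.099 m
Total head H = z + h_f = 14.7 + 6.099 = 20.80 m
P_hyd = ρgQH = 1025·9.81·0.276·20.80 = 57.72 kW

P_hyd ≈ 57.7 kW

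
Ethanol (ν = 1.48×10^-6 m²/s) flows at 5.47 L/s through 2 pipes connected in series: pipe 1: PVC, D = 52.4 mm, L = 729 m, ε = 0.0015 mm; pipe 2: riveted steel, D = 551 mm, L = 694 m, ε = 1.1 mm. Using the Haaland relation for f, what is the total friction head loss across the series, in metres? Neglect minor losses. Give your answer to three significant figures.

Pipe 1: V = 2.537 m/s, Re = 8.98×10^4, ε/D = 2.86×10^-5, f = 0.01834, h_1 = f(L/D)V²/2g = 83.66 m
Pipe 2: V = 0.02294 m/s, Re = 8540, ε/D = 0.00200, f = 0.03472, h_2 = f(L/D)V²/2g = 0.001173 m
Series → Q common, losses add: H = Σh = 83.66 m

H ≈ 83.7 m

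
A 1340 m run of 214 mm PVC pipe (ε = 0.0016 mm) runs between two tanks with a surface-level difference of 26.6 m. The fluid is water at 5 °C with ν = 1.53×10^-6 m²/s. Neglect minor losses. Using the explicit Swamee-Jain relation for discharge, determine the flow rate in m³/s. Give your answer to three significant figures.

Swamee-Jain (Type II): Q = -0.965·√(gD⁵h_f/L)·ln[ε/(3.7D) + √(3.17ν²L/(gD³h_f))]
√(gD⁵h_f/L) = √(9.81·0.214⁵·26.6/1340) = 0.009349
ε/(3.7D) = 2.02×10^-6; √(3.17ν²L/(gD³h_f)) = 6.24×10^-5
Q = -0.965·0.009349·ln(6.438×10^-5) = 0.08707 m³/s
Check: V = 2.42 m/s, Re = 3.39×10^5, f = 0.01415, h_f = 26.5 m ≈ 26.6 m ✓

Q ≈ 0.0871 m³/s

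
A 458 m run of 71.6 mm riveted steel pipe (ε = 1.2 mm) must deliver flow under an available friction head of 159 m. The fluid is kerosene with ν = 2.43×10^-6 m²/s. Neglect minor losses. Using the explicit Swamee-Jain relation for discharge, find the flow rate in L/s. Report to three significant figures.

Q ≈ 13.1 L/s

Swamee-Jain (Type II): Q = -0.965·√(gD⁵h_f/L)·ln[ε/(3.7D) + √(3.17ν²L/(gD³h_f))]
√(gD⁵h_f/L) = √(9.81·0.0716⁵·159/458) = 0.002532
ε/(3.7D) = 0.00453; √(3.17ν²L/(gD³h_f)) = 1.22×10^-4
Q = -0.965·0.002532·ln(0.004652) = 0.01312 m³/s
Check: V = 3.26 m/s, Re = 9.60×10^4, f = 0.04620, h_f = 160 m ≈ 159 m ✓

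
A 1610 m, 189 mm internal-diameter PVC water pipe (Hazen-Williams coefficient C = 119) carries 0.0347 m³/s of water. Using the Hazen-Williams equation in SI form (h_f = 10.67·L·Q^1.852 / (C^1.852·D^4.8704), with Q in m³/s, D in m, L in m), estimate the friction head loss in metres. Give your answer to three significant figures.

h_f = 10.67·1610·0.0347^1.852 / (119^1.852·0.189^4.8704) = 16.28 m

h_f ≈ 16.3 m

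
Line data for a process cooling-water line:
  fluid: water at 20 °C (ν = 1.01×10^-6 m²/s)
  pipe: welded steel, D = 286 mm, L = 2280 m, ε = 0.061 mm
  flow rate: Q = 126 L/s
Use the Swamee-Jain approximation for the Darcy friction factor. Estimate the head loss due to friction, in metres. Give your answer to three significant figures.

h_f ≈ 24.2 m

V = 4Q/(πD²) = 4·0.126/(π·0.286²) = 1.961 m/s
Re = VD/ν = 1.961·0.286/1.01×10^-6 = 5.55×10^5 → turbulent
ε/D = 0.061/286 = 2.13×10^-4
Swamee-Jain: f = 0.01550
h_f = f(L/D)V²/(2g) = 0.01550·(2280/0.286)·1.961²/(2·9.81) = 24.23 m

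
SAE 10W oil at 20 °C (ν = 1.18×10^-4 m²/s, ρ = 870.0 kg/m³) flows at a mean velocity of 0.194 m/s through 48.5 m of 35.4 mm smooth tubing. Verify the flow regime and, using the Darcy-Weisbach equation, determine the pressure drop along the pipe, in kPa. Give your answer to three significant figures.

Re = VD/ν = 0.194·0.03540/1.18×10^-4 = 58.2 → laminar (Re < 2300)
f = 64/Re = 1.100
h_f = f(L/D)V²/(2g) = 1.100·(48.5/0.03540)·0.194²/(2·9.81) = 2.890 m
Δp = ρg·h_f = 870.0·9.81·2.890 = 24.67 kPa

Δp ≈ 24.7 kPa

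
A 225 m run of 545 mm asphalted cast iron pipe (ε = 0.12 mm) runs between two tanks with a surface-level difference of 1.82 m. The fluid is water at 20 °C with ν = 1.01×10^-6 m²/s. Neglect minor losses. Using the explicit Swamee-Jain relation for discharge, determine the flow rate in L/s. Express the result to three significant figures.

Q ≈ 566 L/s

Swamee-Jain (Type II): Q = -0.965·√(gD⁵h_f/L)·ln[ε/(3.7D) + √(3.17ν²L/(gD³h_f))]
√(gD⁵h_f/L) = √(9.81·0.545⁵·1.82/225) = 0.06177
ε/(3.7D) = 5.95×10^-5; √(3.17ν²L/(gD³h_f)) = 1.59×10^-5
Q = -0.965·0.06177·ln(7.538×10^-5) = 0.5659 m³/s
Check: V = 2.43 m/s, Re = 1.31×10^6, f = 0.01479, h_f = 1.83 m ≈ 1.82 m ✓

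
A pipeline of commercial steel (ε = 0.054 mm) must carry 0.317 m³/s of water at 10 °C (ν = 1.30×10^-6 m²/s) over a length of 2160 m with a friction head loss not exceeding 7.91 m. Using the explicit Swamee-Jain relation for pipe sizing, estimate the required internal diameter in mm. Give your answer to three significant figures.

Swamee-Jain (Type III): D = 0.66·[ε^1.25·(LQ²/(gh_f))^4.75 + ν·Q^9.4·(L/(gh_f))^5.2]^0.04
LQ²/(gh_f) = 2.797; L/(gh_f) = 27.84
Term 1 = ε^1.25·(…)^4.75 = 6.13×10^-4; Term 2 = ν·Q^9.4·(…)^5.2 = 8.63×10^-4
D = 0.66·(6.13×10^-4 + 8.63×10^-4)^0.04 = 0.5085 m = 509 mm
Check: V = 1.56 m/s, Re = 6.11×10^5, f = 0.01423, h_f = 7.51 m ≈ 7.91 m ✓

D ≈ 509 mm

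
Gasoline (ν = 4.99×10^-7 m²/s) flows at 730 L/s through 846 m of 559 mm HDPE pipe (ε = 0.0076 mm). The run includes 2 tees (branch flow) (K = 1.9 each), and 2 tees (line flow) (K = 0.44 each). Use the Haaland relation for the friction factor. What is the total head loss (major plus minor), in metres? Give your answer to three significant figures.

H_L ≈ 9.02 m

V = 4Q/(πD²) = 2.974 m/s; V²/2g = 0.4509 m
Re = 3.33×10^6, ε/D = 1.36×10^-5 → f = 0.01012 (Haaland)
Major: h_f = f(L/D)·V²/2g = 0.01012·1513·0.4509 = 6.905 m
Minor: ΣK = 4.68; h_m = ΣK·V²/2g = 2.110 m
Total H_L = 6.905 + 2.110 = 9.015 m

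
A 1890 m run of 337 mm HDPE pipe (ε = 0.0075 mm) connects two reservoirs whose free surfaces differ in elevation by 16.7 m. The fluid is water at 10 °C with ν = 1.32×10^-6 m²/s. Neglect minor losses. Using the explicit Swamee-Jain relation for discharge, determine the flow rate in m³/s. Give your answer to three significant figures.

Q ≈ 0.187 m³/s

Swamee-Jain (Type II): Q = -0.965·√(gD⁵h_f/L)·ln[ε/(3.7D) + √(3.17ν²L/(gD³h_f))]
√(gD⁵h_f/L) = √(9.81·0.337⁵·16.7/1890) = 0.01941
ε/(3.7D) = 6.01×10^-6; √(3.17ν²L/(gD³h_f)) = 4.08×10^-5
Q = -0.965·0.01941·ln(4.682×10^-5) = 0.1867 m³/s
Check: V = 2.09 m/s, Re = 5.34×10^5, f = 0.01330, h_f = 16.7 m ≈ 16.7 m ✓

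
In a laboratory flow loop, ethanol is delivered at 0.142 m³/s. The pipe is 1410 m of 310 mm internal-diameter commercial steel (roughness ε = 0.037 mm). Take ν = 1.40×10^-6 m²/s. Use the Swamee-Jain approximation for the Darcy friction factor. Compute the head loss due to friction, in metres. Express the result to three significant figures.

h_f ≈ 12.3 m

V = 4Q/(πD²) = 4·0.142/(π·0.310²) = 1.881 m/s
Re = VD/ν = 1.881·0.310/1.40×10^-6 = 4.17×10^5 → turbulent
ε/D = 0.037/310 = 1.19×10^-4
Swamee-Jain: f = 0.01499
h_f = f(L/D)V²/(2g) = 0.01499·(1410/0.310)·1.881²/(2·9.81) = 12.30 m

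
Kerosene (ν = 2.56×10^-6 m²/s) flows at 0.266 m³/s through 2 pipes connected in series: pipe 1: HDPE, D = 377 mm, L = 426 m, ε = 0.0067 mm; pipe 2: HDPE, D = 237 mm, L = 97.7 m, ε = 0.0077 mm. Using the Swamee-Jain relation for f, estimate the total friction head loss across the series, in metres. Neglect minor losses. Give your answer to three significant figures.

H ≈ 14.9 m

Pipe 1: V = 2.383 m/s, Re = 3.51×10^5, ε/D = 1.78×10^-5, f = 0.01419, h_1 = f(L/D)V²/2g = 4.640 m
Pipe 2: V = 6.030 m/s, Re = 5.58×10^5, ε/D = 3.25×10^-5, f = 0.01337, h_2 = f(L/D)V²/2g = 10.21 m
Series → Q common, losses add: H = Σh = 14.85 m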